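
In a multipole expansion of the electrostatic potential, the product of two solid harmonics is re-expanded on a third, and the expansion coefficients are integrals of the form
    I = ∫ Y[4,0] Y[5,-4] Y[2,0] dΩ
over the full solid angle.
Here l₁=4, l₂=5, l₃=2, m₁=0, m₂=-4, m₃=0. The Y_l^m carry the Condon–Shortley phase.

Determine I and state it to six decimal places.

m-sum = 0 − 4 + 0 = -4 ≠ 0 ⇒ I = 0

0.000000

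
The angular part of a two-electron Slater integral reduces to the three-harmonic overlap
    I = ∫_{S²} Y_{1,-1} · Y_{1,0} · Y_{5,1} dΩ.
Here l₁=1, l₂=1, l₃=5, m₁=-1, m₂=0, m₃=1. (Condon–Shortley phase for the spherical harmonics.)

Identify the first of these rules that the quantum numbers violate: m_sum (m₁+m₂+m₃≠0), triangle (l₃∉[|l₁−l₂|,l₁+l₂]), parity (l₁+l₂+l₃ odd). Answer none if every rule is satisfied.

triangle

Σmᵢ = 0  ✓
l₃∈[|l₁−l₂|,l₁+l₂]=[0,2], have l₃=5  ✗
Σlᵢ = 7 ⇒ odd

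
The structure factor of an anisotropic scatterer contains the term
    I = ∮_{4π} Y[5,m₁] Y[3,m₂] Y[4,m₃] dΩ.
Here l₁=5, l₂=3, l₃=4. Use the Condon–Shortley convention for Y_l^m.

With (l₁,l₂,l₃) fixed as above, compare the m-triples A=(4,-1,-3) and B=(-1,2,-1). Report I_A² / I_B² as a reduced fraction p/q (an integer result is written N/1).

Same 5,3,4: normalisation and zero-m 3j drop out of the ratio.
A: Δ: 4! 6! 2! / 13! → 1/180180; sum: t=0:+1/5760 t=1:−1/4320 = -1/17280; 3j²(5 3 4; 4 -1 -3) = Δ·Π!·Σ² = 7/4290  (sign +1)
B: Δ: 4! 6! 2! / 13! → 1/180180; sum: t=3:−1/432 t=4:+1/1152 = -5/3456; 3j²(5 3 4; -1 2 -1) = Δ·Π!·Σ² = 625/36036  (sign +1)
I_A²/I_B² = (7/4290)/(625/36036) = 294/3125

294/3125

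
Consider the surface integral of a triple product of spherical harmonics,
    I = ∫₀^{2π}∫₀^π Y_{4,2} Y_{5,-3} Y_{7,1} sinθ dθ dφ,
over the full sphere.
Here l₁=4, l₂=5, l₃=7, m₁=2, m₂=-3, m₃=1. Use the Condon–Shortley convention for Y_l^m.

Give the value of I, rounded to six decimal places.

Rules hold: Σm=0, L=16 even, 1≤7≤9.
N = 9·11·15 = 1485
Δ = 2!·6!·8!/17! = 1/6126120
Racah Σ t=0..2: t=0:+1/69120 t=1:−1/20736 t=2:+1/69120 = -1/51840
⇒ 3j(4 5 7; 0 0 0)² = 280/21879, sgn +1
Racah Σ t=0..2: t=0:+1/138240 t=1:−1/604800 t=2:+1/58060800 = 13/2322432
⇒ 3j(4 5 7; 2 -3 1)² = 1625/94248, sgn +1
4πI² = N·(3j₀)²·(3jₘ)² = 3125/9537
I = +1·√(0.327671/4π) = 0.16147831

0.161478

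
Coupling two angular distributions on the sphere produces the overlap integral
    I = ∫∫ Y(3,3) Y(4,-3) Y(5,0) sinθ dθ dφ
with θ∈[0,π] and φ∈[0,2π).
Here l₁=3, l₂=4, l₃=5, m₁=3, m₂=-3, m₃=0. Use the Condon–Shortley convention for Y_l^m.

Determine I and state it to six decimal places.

Checks pass: Σm=0; 12 even; l₃=5∈[1,7].
(2·3+1)(2·4+1)(2·5+1) = 693
Δ: 2! 4! 6! / 13! → 1/180180
sum: t=0:+1/576 t=1:−1/144 t=2:+1/576 = -1/288
3j²(3 4 5; 0 0 0) = Δ·Π!·Σ² = 20/1001  (sign +1)
sum: t=0:+1/5760 = 1/5760
3j²(3 4 5; 3 -3 0) = Δ·Π!·Σ² = 5/572  (sign -1)
combine: 4πI² = 693·20/1001·5/572 = 225/1859
take √, sign -1: I = -0.09814013

-0.098140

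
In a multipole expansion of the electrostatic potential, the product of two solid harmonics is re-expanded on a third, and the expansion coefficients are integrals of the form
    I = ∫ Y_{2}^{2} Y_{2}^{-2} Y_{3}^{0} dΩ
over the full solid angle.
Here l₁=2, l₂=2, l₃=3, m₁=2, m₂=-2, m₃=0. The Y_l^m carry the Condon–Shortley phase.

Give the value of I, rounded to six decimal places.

0.000000

L=7 odd ⇒ parity kills the (l;000) factor ⇒ I = 0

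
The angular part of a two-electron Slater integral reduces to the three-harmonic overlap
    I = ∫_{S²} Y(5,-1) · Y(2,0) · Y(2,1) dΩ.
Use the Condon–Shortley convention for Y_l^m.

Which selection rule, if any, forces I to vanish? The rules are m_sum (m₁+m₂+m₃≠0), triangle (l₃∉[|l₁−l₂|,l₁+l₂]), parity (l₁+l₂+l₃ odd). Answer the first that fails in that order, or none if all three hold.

azimuthal sum: -1 + 0 + 1 = 0  ✓
3 ≤ 2 ≤ 7 (triangle on l)  ✗
L = 5 + 2 + 2 = 9 (odd)

triangle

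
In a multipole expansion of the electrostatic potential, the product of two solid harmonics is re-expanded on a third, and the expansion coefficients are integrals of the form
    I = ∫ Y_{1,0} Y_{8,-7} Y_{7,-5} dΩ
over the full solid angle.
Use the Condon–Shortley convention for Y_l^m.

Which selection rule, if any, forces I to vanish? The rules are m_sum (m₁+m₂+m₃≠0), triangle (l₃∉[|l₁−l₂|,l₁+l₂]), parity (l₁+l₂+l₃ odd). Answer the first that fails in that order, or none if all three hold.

m_sum

Σmᵢ = -12  ✗
l₃∈[|l₁−l₂|,l₁+l₂]=[7,9], have l₃=7
Σlᵢ = 16 ⇒ even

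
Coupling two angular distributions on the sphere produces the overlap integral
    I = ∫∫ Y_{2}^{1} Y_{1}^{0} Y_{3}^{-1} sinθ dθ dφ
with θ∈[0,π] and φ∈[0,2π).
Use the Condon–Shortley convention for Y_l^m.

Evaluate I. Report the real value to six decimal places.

-0.233597

Rules hold: Σm=0, L=6 even, 1≤3≤3.
N = 5·3·7 = 105
Δ = 0!·4!·2!/7! = 1/105
Racah Σ t=0..0: t=0:+1/4 = 1/4
⇒ 3j(2 1 3; 0 0 0)² = 3/35, sgn -1
Racah Σ t=0..0: t=0:+1/6 = 1/6
⇒ 3j(2 1 3; 1 0 -1)² = 8/105, sgn +1
4πI² = N·(3j₀)²·(3jₘ)² = 24/35
I = -1·√(0.685714/4π) = -0.23359668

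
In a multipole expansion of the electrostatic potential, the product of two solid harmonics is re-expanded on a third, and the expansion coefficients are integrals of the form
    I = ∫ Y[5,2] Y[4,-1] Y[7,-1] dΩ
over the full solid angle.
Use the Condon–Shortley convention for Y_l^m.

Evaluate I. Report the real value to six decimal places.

Rules hold: Σm=0, L=16 even, 1≤7≤9.
N = 11·9·15 = 1485
Δ = 2!·8!·6!/17! = 1/6126120
Racah Σ t=0..2: t=0:+1/69120 t=1:−1/20736 t=2:+1/69120 = -1/51840
⇒ 3j(5 4 7; 0 0 0)² = 280/21879, sgn +1
Racah Σ t=0..2: t=0:+1/51840 t=1:−1/69120 t=2:+1/1209600 = 41/7257600
⇒ 3j(5 4 7; 2 -1 -1)² = 1681/510510, sgn +1
4πI² = N·(3j₀)²·(3jₘ)² = 33620/537251
I = +1·√(0.0625778/4π) = 0.07056759

0.070568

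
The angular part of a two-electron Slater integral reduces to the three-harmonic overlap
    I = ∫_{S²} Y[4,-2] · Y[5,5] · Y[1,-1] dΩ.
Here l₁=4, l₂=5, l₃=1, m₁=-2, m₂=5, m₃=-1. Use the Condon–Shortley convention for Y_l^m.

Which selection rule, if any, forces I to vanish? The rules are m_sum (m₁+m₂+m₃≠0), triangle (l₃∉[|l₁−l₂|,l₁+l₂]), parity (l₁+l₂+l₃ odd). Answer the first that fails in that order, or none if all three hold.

m_sum

azimuthal sum: -2 + 5 − 1 = 2  ✗
1 ≤ 1 ≤ 9 (triangle on l)
L = 4 + 5 + 1 = 10 (even)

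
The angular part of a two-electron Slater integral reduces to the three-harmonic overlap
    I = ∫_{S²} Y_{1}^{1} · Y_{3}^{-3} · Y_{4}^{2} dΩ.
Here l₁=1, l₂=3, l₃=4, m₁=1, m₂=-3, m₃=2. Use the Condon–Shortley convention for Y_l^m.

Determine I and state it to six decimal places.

0.061558

Checks pass: Σm=0; 8 even; l₃=4∈[2,4].
(2·1+1)(2·3+1)(2·4+1) = 189
Δ: 0! 2! 6! / 9! → 1/252
sum: t=0:+1/36 = 1/36
3j²(1 3 4; 0 0 0) = Δ·Π!·Σ² = 4/63  (sign +1)
sum: t=0:+1/1440 = 1/1440
3j²(1 3 4; 1 -3 2) = Δ·Π!·Σ² = 1/252  (sign +1)
combine: 4πI² = 189·4/63·1/252 = 1/21
take √, sign +1: I = 0.06155813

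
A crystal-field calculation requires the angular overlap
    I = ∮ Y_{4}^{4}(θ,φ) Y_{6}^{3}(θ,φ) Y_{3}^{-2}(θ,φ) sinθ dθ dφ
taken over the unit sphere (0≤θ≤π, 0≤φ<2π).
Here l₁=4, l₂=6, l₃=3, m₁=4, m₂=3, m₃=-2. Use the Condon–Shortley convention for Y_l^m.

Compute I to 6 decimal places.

4 + 3 − 2 = 5 ≠ 0: azimuthal integral kills it; I = 0

0.000000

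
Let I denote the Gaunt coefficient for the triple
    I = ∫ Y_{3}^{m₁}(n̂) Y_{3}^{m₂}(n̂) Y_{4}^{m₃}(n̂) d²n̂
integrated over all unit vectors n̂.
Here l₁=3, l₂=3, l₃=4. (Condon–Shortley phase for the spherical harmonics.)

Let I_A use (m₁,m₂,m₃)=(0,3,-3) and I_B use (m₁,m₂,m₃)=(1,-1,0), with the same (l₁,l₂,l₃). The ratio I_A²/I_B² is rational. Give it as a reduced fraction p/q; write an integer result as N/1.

63/1

Same 3,3,4: normalisation and zero-m 3j drop out of the ratio.
A: Δ: 2! 4! 4! / 11! → 1/34650; sum: t=2:+1/288 = 1/288; 3j²(3 3 4; 0 3 -3) = Δ·Π!·Σ² = 1/22  (sign -1)
B: Δ: 2! 4! 4! / 11! → 1/34650; sum: t=0:+1/32 t=1:−1/36 t=2:+1/1152 = 5/1152; 3j²(3 3 4; 1 -1 0) = Δ·Π!·Σ² = 1/1386  (sign +1)
I_A²/I_B² = (1/22)/(1/1386) = 63/1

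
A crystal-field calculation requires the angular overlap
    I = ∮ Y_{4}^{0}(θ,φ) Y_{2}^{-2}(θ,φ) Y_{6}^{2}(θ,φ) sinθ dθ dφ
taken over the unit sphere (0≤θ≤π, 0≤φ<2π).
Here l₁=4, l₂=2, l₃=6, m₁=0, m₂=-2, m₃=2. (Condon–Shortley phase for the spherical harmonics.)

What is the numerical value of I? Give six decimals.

Checks pass: Σm=0; 12 even; l₃=6∈[2,6].
(2·4+1)(2·2+1)(2·6+1) = 585
Δ: 0! 8! 4! / 13! → 1/6435
sum: t=0:+1/2304 = 1/2304
3j²(4 2 6; 0 0 0) = Δ·Π!·Σ² = 5/143  (sign +1)
sum: t=0:+1/13824 = 1/13824
3j²(4 2 6; 0 -2 2) = Δ·Π!·Σ² = 14/1287  (sign +1)
combine: 4πI² = 585·5/143·14/1287 = 350/1573
take √, sign +1: I = 0.13306527

0.133065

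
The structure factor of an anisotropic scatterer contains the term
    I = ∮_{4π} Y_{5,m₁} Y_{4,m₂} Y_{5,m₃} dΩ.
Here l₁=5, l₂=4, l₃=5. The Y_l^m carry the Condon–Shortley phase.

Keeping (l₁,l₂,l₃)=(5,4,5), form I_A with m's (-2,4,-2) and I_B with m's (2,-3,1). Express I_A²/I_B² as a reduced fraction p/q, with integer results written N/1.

Same 5,4,5: normalisation and zero-m 3j drop out of the ratio.
A: Δ: 4! 6! 4! / 15! → 1/3153150; sum: t=4:+1/20736 = 1/20736; 3j²(5 4 5; -2 4 -2) = Δ·Π!·Σ² = 35/1287  (sign -1)
B: Δ: 4! 6! 4! / 15! → 1/3153150; sum: t=0:+1/5184 t=1:−1/6912 = 1/20736; 3j²(5 4 5; 2 -3 1) = Δ·Π!·Σ² = 5/2574  (sign +1)
I_A²/I_B² = (35/1287)/(5/2574) = 14/1

14/1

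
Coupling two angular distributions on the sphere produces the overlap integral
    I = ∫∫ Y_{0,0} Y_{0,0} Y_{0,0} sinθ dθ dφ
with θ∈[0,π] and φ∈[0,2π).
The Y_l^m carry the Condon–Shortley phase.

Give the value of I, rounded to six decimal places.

Checks pass: Σm=0; 0 even; l₃=0∈[0,0].
(2·0+1)(2·0+1)(2·0+1) = 1
Δ: 0! 0! 0! / 1! → 1/1
sum: t=0:+1/1 = 1/1
3j²(0 0 0; 0 0 0) = Δ·Π!·Σ² = 1/1  (sign +1)
(m-triple is (0,0,0) — same symbol as above.)
combine: 4πI² = 1·1·1 = 1/1
take √, sign +1: I = 0.28209479

0.282095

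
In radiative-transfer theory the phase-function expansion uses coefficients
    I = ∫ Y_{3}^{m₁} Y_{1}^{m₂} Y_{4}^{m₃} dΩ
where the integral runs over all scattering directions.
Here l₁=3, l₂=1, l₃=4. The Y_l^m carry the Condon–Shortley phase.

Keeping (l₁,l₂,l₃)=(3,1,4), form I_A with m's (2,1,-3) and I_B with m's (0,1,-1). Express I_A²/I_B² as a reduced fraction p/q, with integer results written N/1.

Same 3,1,4: normalisation and zero-m 3j drop out of the ratio.
A: Δ: 0! 6! 2! / 9! → 1/252; sum: t=0:+1/240 = 1/240; 3j²(3 1 4; 2 1 -3) = Δ·Π!·Σ² = 1/12  (sign -1)
B: Δ: 0! 6! 2! / 9! → 1/252; sum: t=0:+1/72 = 1/72; 3j²(3 1 4; 0 1 -1) = Δ·Π!·Σ² = 5/126  (sign -1)
I_A²/I_B² = (1/12)/(5/126) = 21/10

21/10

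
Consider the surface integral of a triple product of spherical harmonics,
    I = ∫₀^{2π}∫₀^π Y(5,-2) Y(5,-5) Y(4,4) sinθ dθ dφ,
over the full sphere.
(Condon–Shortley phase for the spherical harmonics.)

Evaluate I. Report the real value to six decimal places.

-2 − 5 + 4 = -3 ≠ 0: azimuthal integral kills it; I = 0

0.000000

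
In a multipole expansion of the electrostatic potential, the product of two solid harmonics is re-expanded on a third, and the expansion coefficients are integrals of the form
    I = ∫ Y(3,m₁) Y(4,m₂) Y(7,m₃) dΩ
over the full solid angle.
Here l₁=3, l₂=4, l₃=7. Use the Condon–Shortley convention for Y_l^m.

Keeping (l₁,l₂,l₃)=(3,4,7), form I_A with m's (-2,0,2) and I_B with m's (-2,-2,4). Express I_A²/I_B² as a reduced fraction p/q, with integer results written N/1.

5/11

l's match ⇒ only the (l;m) 3-j factors differ between A and B.
A: triangle coeff Δ(3,4,7) = 1/45045; Σ_t [0,0]: t=0:+1/69120 = 1/69120; (3j)²=2/143 [(3 4 7; -2 0 2)], sign=-1
B: triangle coeff Δ(3,4,7) = 1/45045; Σ_t [0,0]: t=0:+1/172800 = 1/172800; (3j)²=2/65 [(3 4 7; -2 -2 4)], sign=-1
I_A²/I_B² = (2/143)/(2/65) = 5/11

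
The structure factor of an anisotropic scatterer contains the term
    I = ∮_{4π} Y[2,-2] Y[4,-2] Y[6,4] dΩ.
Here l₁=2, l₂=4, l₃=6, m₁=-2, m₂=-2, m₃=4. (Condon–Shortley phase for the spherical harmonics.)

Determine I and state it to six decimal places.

Checks pass: Σm=0; 12 even; l₃=6∈[2,6].
(2·2+1)(2·4+1)(2·6+1) = 585
Δ: 0! 4! 8! / 13! → 1/6435
sum: t=0:+1/2304 = 1/2304
3j²(2 4 6; 0 0 0) = Δ·Π!·Σ² = 5/143  (sign +1)
sum: t=0:+1/34560 = 1/34560
3j²(2 4 6; -2 -2 4) = Δ·Π!·Σ² = 14/429  (sign +1)
combine: 4πI² = 585·5/143·14/429 = 1050/1573
take √, sign +1: I = 0.23047581

0.230476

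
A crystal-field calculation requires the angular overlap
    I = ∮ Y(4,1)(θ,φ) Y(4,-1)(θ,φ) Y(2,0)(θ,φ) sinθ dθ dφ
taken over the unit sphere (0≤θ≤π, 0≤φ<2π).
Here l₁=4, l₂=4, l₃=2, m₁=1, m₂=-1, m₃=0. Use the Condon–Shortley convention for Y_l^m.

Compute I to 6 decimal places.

m-sum 0 ✓  L=10 even ✓  0≤2≤8 ✓
Π(2lᵢ+1) = 9×9×5 = 405
triangle coeff Δ(4,4,2) = 1/13860
Σ_t [2,4]: t=2:+1/192 t=3:−1/36 t=4:+1/192 = -5/288
(3j)²=20/693 [(4 4 2; 0 0 0)], sign=-1
Σ_t [1,3]: t=1:−1/480 t=2:+1/48 t=3:−1/144 = 17/1440
(3j)²=289/13860 [(4 4 2; 1 -1 0)], sign=+1
⇒ 4πI² = 1445/5929
I = (-1)√(1445/5929/(4π)) = -0.13926381

-0.139264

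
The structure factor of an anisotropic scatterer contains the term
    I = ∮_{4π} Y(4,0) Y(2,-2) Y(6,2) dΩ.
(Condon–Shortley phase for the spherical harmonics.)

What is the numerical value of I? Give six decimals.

Rules hold: Σm=0, L=12 even, 2≤6≤6.
N = 9·5·13 = 585
Δ = 0!·8!·4!/13! = 1/6435
Racah Σ t=0..0: t=0:+1/2304 = 1/2304
⇒ 3j(4 2 6; 0 0 0)² = 5/143, sgn +1
Racah Σ t=0..0: t=0:+1/13824 = 1/13824
⇒ 3j(4 2 6; 0 -2 2)² = 14/1287, sgn +1
4πI² = N·(3j₀)²·(3jₘ)² = 350/1573
I = +1·√(0.222505/4π) = 0.13306527

0.133065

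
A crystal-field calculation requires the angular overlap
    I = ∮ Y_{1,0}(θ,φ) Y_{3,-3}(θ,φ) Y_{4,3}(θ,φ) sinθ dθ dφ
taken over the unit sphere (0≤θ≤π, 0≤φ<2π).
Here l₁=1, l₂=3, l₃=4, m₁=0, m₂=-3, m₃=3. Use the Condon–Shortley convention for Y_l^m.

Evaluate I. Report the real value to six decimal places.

Checks pass: Σm=0; 8 even; l₃=4∈[2,4].
(2·1+1)(2·3+1)(2·4+1) = 189
Δ: 0! 2! 6! / 9! → 1/252
sum: t=0:+1/36 = 1/36
3j²(1 3 4; 0 0 0) = Δ·Π!·Σ² = 4/63  (sign +1)
sum: t=0:+1/720 = 1/720
3j²(1 3 4; 0 -3 3) = Δ·Π!·Σ² = 1/36  (sign -1)
combine: 4πI² = 189·4/63·1/36 = 1/3
take √, sign -1: I = -0.16286750

-0.162868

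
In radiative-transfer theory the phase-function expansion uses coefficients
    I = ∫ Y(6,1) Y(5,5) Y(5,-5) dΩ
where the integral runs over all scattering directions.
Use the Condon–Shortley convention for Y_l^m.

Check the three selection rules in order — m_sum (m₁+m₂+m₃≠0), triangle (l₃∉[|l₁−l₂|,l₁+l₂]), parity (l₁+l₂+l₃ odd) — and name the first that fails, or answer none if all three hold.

m_sum

azimuthal sum: 1 + 5 − 5 = 1  ✗
1 ≤ 5 ≤ 11 (triangle on l)
L = 6 + 5 + 5 = 16 (even)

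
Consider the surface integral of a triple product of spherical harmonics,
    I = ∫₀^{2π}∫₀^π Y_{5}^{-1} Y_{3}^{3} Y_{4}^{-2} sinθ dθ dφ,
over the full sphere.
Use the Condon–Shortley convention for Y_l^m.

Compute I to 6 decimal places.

Rules hold: Σm=0, L=12 even, 2≤4≤8.
N = 11·7·9 = 693
Δ = 4!·6!·2!/13! = 1/180180
Racah Σ t=1..3: t=1:−1/576 t=2:+1/144 t=3:−1/576 = 1/288
⇒ 3j(5 3 4; 0 0 0)² = 20/1001, sgn +1
Racah Σ t=4..4: t=4:+1/2304 = 1/2304
⇒ 3j(5 3 4; -1 3 -2)² = 75/4004, sgn +1
4πI² = N·(3j₀)²·(3jₘ)² = 3375/13013
I = +1·√(0.259356/4π) = 0.14366244

0.143662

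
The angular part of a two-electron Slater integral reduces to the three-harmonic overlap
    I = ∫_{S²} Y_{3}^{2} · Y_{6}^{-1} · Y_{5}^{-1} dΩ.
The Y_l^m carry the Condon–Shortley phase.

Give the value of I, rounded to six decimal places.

0.134828

Checks pass: Σm=0; 14 even; l₃=5∈[3,9].
(2·3+1)(2·6+1)(2·5+1) = 1001
Δ: 4! 2! 8! / 15! → 1/675675
sum: t=1:−1/8640 t=2:+1/2304 t=3:−1/8640 = 7/34560
3j²(3 6 5; 0 0 0) = Δ·Π!·Σ² = 7/429  (sign -1)
sum: t=0:+1/17280 t=1:−1/6912 = -1/11520
3j²(3 6 5; 2 -1 -1) = Δ·Π!·Σ² = 2/143  (sign -1)
combine: 4πI² = 1001·7/429·2/143 = 98/429
take √, sign +1: I = 0.13482780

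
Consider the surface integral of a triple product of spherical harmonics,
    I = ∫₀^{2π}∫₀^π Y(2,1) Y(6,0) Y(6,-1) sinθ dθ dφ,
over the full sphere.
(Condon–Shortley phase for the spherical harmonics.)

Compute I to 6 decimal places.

Rules hold: Σm=0, L=14 even, 4≤6≤8.
N = 5·13·13 = 845
Δ = 2!·2!·10!/15! = 1/90090
Racah Σ t=0..2: t=0:+1/69120 t=1:−1/14400 t=2:+1/69120 = -7/172800
⇒ 3j(2 6 6; 0 0 0)² = 14/715, sgn -1
Racah Σ t=0..1: t=0:+1/34560 t=1:−1/28800 = -1/172800
⇒ 3j(2 6 6; 1 0 -1)² = 1/1430, sgn +1
4πI² = N·(3j₀)²·(3jₘ)² = 7/605
I = -1·√(0.0115702/4π) = -0.03034355

-0.030344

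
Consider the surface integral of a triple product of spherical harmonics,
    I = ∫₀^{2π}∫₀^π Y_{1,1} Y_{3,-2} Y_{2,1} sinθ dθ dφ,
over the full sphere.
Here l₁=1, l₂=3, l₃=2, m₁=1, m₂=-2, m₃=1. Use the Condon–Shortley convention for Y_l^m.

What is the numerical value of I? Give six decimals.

0.261169

Rules hold: Σm=0, L=6 even, 2≤2≤4.
N = 3·7·5 = 105
Δ = 2!·0!·4!/7! = 1/105
Racah Σ t=1..1: t=1:−1/4 = -1/4
⇒ 3j(1 3 2; 0 0 0)² = 3/35, sgn -1
Racah Σ t=0..0: t=0:+1/12 = 1/12
⇒ 3j(1 3 2; 1 -2 1)² = 2/21, sgn -1
4πI² = N·(3j₀)²·(3jₘ)² = 6/7
I = +1·√(0.857143/4π) = 0.26116903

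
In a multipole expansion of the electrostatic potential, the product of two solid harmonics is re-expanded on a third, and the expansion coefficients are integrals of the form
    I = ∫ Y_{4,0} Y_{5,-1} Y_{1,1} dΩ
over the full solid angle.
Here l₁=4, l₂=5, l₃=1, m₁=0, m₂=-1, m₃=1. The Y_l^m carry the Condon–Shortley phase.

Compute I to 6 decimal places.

Checks pass: Σm=0; 10 even; l₃=1∈[1,9].
(2·4+1)(2·5+1)(2·1+1) = 297
Δ: 8! 0! 2! / 11! → 1/495
sum: t=4:+1/576 = 1/576
3j²(4 5 1; 0 0 0) = Δ·Π!·Σ² = 5/99  (sign -1)
sum: t=4:+1/1152 = 1/1152
3j²(4 5 1; 0 -1 1) = Δ·Π!·Σ² = 1/33  (sign +1)
combine: 4πI² = 297·5/99·1/33 = 5/11
take √, sign -1: I = -0.19018827

-0.190188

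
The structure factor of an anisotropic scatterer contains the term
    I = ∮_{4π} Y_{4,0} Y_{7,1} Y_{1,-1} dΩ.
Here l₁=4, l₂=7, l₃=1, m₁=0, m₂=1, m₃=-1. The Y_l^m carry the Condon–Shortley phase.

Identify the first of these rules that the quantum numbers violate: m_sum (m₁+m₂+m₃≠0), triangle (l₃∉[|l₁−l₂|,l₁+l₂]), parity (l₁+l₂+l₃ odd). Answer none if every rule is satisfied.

triangle

Σmᵢ = 0  ✓
l₃∈[|l₁−l₂|,l₁+l₂]=[3,11], have l₃=1  ✗
Σlᵢ = 12 ⇒ even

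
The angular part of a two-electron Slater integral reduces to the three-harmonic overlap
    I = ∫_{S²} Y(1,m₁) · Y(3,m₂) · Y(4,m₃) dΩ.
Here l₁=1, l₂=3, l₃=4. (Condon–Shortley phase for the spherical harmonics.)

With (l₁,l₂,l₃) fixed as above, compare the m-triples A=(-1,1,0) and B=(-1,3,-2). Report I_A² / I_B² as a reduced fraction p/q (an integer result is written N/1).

6/1

Shared (l₁,l₂,l₃)=(1,3,4): N and (l;000)² cancel in I_A²/I_B².
A: Δ = 0!·2!·6!/9! = 1/252; Racah Σ t=0..0: t=0:+1/96 = 1/96; ⇒ 3j(1 3 4; -1 1 0)² = 1/42, sgn +1
B: Δ = 0!·2!·6!/9! = 1/252; Racah Σ t=0..0: t=0:+1/1440 = 1/1440; ⇒ 3j(1 3 4; -1 3 -2)² = 1/252, sgn +1
I_A²/I_B² = (1/42)/(1/252) = 6/1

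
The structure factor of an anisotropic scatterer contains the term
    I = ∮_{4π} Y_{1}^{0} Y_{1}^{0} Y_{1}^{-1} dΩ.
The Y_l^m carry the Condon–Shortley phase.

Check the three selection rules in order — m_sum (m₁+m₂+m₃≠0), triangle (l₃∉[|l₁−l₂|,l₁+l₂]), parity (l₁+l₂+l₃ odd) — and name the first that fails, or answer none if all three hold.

Σmᵢ = -1  ✗
l₃∈[|l₁−l₂|,l₁+l₂]=[0,2], have l₃=1
Σlᵢ = 3 ⇒ odd

m_sum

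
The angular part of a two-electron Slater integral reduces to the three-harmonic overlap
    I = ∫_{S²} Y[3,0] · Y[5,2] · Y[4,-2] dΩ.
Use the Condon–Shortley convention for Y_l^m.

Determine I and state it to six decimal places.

0.022664

Checks pass: Σm=0; 12 even; l₃=4∈[2,8].
(2·3+1)(2·5+1)(2·4+1) = 693
Δ: 4! 2! 6! / 13! → 1/180180
sum: t=1:−1/576 t=2:+1/144 t=3:−1/576 = 1/288
3j²(3 5 4; 0 0 0) = Δ·Π!·Σ² = 20/1001  (sign +1)
sum: t=1:−1/8640 t=2:+1/480 t=3:−1/576 = 1/4320
3j²(3 5 4; 0 2 -2) = Δ·Π!·Σ² = 1/2145  (sign +1)
combine: 4πI² = 693·20/1001·1/2145 = 12/1859
take √, sign +1: I = 0.02266449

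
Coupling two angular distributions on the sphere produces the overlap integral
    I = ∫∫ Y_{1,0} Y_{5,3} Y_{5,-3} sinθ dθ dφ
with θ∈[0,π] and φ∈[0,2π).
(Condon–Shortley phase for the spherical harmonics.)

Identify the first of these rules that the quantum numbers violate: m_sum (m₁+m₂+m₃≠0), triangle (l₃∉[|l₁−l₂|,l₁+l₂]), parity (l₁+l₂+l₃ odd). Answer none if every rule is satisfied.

azimuthal sum: 0 + 3 − 3 = 0  ✓
4 ≤ 5 ≤ 6 (triangle on l)  ✓
L = 1 + 5 + 5 = 11 (odd)  ✗

parity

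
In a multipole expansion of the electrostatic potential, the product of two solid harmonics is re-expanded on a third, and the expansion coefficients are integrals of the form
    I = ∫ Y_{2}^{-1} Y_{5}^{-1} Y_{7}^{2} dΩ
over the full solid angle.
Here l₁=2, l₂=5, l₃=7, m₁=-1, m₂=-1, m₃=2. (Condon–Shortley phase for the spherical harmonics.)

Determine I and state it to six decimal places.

m-sum 0 ✓  L=14 even ✓  3≤7≤7 ✓
Π(2lᵢ+1) = 5×11×15 = 825
triangle coeff Δ(2,5,7) = 1/15015
Σ_t [0,0]: t=0:+1/57600 = 1/57600
(3j)²=21/715 [(2 5 7; 0 0 0)], sign=-1
Σ_t [0,0]: t=0:+1/103680 = 1/103680
(3j)²=4/143 [(2 5 7; -1 -1 2)], sign=-1
⇒ 4πI² = 1260/1859
I = (+1)√(1260/1859/(4π)) = 0.23224194

0.232242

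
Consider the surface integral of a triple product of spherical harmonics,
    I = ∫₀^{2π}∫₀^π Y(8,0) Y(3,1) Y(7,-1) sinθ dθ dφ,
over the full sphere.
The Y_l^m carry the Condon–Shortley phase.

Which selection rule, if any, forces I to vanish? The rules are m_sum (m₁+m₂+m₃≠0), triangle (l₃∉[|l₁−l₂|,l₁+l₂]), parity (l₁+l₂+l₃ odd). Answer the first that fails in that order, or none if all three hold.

azimuthal sum: 0 + 1 − 1 = 0  ✓
5 ≤ 7 ≤ 11 (triangle on l)  ✓
L = 8 + 3 + 7 = 18 (even)  ✓

none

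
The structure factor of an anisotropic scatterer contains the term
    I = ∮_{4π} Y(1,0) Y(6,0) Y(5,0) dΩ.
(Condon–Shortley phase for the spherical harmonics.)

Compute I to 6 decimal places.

Rules hold: Σm=0, L=12 even, 5≤5≤7.
N = 3·13·11 = 429
Δ = 2!·0!·10!/13! = 1/858
Racah Σ t=1..1: t=1:−1/14400 = -1/14400
⇒ 3j(1 6 5; 0 0 0)² = 6/143, sgn +1
(m-triple is (0,0,0) — same symbol as above.)
4πI² = N·(3j₀)²·(3jₘ)² = 108/143
I = +1·√(0.755245/4π) = 0.24515397

0.245154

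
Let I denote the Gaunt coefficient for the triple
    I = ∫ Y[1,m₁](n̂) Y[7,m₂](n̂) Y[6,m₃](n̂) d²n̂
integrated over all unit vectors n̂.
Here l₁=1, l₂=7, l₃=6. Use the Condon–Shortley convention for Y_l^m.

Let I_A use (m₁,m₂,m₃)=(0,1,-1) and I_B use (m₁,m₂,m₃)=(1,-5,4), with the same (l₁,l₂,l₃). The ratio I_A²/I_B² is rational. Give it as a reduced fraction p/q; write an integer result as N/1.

l's match ⇒ only the (l;m) 3-j factors differ between A and B.
A: triangle coeff Δ(1,7,6) = 1/1365; Σ_t [1,1]: t=1:−1/604800 = -1/604800; (3j)²=16/455 [(1 7 6; 0 1 -1)], sign=+1
B: triangle coeff Δ(1,7,6) = 1/1365; Σ_t [0,0]: t=0:+1/14515200 = 1/14515200; (3j)²=22/455 [(1 7 6; 1 -5 4)], sign=+1
I_A²/I_B² = (16/455)/(22/455) = 8/11

8/11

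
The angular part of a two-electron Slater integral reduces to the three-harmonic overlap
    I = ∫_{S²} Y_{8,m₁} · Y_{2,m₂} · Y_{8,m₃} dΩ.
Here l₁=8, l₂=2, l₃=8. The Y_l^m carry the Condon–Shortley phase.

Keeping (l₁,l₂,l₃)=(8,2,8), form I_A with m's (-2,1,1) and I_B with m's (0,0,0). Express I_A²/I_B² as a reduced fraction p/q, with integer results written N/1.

35/192

Same 8,2,8: normalisation and zero-m 3j drop out of the ratio.
A: Δ: 2! 14! 2! / 19! → 1/348840; sum: t=1:−1/87091200 t=2:+1/58060800 = 1/174182400; 3j²(8 2 8; -2 1 1) = Δ·Π!·Σ² = 7/2584  (sign -1)
B: Δ: 2! 14! 2! / 19! → 1/348840; sum: t=0:+1/116121600 t=1:−1/25401600 t=2:+1/116121600 = -1/45158400; 3j²(8 2 8; 0 0 0) = Δ·Π!·Σ² = 24/1615  (sign -1)
I_A²/I_B² = (7/2584)/(24/1615) = 35/192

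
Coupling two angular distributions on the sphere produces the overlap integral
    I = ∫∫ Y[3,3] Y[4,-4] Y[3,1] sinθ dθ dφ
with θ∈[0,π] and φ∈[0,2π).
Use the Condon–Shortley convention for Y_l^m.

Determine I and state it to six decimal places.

m-sum 0 ✓  L=10 even ✓  1≤3≤7 ✓
Π(2lᵢ+1) = 7×9×7 = 441
triangle coeff Δ(3,4,3) = 1/34650
Σ_t [1,3]: t=1:−1/72 t=2:+1/16 t=3:−1/72 = 5/144
(3j)²=2/77 [(3 4 3; 0 0 0)], sign=-1
Σ_t [0,0]: t=0:+1/1152 = 1/1152
(3j)²=1/33 [(3 4 3; 3 -4 1)], sign=+1
⇒ 4πI² = 42/121
I = (-1)√(42/121/(4π)) = -0.16619847

-0.166198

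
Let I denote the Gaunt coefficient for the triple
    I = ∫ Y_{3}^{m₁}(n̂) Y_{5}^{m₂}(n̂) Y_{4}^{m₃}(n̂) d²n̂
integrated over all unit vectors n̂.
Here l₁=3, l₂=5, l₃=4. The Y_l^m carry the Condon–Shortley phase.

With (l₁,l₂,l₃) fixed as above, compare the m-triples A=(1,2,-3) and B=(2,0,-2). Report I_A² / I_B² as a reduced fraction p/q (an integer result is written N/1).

Same 3,5,4: normalisation and zero-m 3j drop out of the ratio.
A: Δ: 4! 2! 6! / 13! → 1/180180; sum: t=1:−1/4320 t=2:+1/960 = 7/8640; 3j²(3 5 4; 1 2 -3) = Δ·Π!·Σ² = 343/12870  (sign -1)
B: Δ: 4! 2! 6! / 13! → 1/180180; sum: t=0:+1/2880 t=1:−1/576 = -1/720; 3j²(3 5 4; 2 0 -2) = Δ·Π!·Σ² = 80/3003  (sign -1)
I_A²/I_B² = (343/12870)/(80/3003) = 2401/2400

2401/2400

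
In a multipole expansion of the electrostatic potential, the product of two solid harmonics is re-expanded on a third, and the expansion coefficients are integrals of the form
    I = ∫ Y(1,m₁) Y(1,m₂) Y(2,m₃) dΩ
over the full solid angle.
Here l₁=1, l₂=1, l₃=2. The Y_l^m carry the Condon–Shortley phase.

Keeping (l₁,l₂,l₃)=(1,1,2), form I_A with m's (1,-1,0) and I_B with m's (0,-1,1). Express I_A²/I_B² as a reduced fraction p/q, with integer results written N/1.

Shared (l₁,l₂,l₃)=(1,1,2): N and (l;000)² cancel in I_A²/I_B².
A: Δ = 0!·2!·2!/5! = 1/30; Racah Σ t=0..0: t=0:+1/4 = 1/4; ⇒ 3j(1 1 2; 1 -1 0)² = 1/30, sgn +1
B: Δ = 0!·2!·2!/5! = 1/30; Racah Σ t=0..0: t=0:+1/2 = 1/2; ⇒ 3j(1 1 2; 0 -1 1)² = 1/10, sgn -1
I_A²/I_B² = (1/30)/(1/10) = 1/3

1/3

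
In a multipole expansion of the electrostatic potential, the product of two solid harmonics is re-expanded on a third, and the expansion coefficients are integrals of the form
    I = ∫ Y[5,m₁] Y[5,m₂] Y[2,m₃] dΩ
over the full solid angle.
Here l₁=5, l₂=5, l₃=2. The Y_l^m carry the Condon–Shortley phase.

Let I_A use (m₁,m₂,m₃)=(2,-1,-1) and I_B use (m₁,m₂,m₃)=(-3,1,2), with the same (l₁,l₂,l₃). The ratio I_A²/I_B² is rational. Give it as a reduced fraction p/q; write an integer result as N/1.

l's match ⇒ only the (l;m) 3-j factors differ between A and B.
A: triangle coeff Δ(5,5,2) = 1/38610; Σ_t [2,3]: t=2:+1/2880 t=3:−1/1440 = -1/2880; (3j)²=7/715 [(5 5 2; 2 -1 -1)], sign=+1
B: triangle coeff Δ(5,5,2) = 1/38610; Σ_t [6,6]: t=6:+1/5760 = 1/5760; (3j)²=56/2145 [(5 5 2; -3 1 2)], sign=+1
I_A²/I_B² = (7/715)/(56/2145) = 3/8

3/8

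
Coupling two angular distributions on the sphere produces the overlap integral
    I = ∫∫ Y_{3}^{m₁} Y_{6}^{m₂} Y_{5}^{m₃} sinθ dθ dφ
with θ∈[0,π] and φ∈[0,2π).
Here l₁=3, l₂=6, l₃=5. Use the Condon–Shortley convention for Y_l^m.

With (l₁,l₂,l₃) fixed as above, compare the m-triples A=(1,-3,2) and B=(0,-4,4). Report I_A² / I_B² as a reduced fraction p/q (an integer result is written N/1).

l's match ⇒ only the (l;m) 3-j factors differ between A and B.
A: triangle coeff Δ(3,6,5) = 1/675675; Σ_t [0,2]: t=0:+1/34560 t=1:−1/8640 t=2:+1/40320 = -1/16128; (3j)²=18/1001 [(3 6 5; 1 -3 2)], sign=+1
B: triangle coeff Δ(3,6,5) = 1/675675; Σ_t [1,2]: t=1:−1/60480 t=2:+1/161280 = -1/96768; (3j)²=15/1001 [(3 6 5; 0 -4 4)], sign=+1
I_A²/I_B² = (18/1001)/(15/1001) = 6/5

6/5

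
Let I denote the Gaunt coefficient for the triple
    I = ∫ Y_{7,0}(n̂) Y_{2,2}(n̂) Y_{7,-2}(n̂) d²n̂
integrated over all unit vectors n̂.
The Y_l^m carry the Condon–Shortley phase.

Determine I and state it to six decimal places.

Rules hold: Σm=0, L=16 even, 5≤7≤9.
N = 15·5·15 = 1125
Δ = 2!·12!·2!/17! = 1/185640
Racah Σ t=0..2: t=0:+1/2419200 t=1:−1/518400 t=2:+1/2419200 = -1/907200
⇒ 3j(7 2 7; 0 0 0)² = 56/3315, sgn +1
Racah Σ t=2..2: t=2:+1/2419200 = 1/2419200
⇒ 3j(7 2 7; 0 2 -2)² = 27/1105, sgn -1
4πI² = N·(3j₀)²·(3jₘ)² = 22680/48841
I = -1·√(0.464364/4π) = -0.19223140

-0.192231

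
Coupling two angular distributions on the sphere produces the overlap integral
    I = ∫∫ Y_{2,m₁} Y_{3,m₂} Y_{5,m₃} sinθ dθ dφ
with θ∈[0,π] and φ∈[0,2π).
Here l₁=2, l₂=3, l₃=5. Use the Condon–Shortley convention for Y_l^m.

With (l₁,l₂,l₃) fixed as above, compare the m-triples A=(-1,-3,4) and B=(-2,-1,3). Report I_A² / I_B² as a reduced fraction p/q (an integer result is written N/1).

Same 2,3,5: normalisation and zero-m 3j drop out of the ratio.
A: Δ: 0! 4! 6! / 11! → 1/2310; sum: t=0:+1/4320 = 1/4320; 3j²(2 3 5; -1 -3 4) = Δ·Π!·Σ² = 2/55  (sign -1)
B: Δ: 0! 4! 6! / 11! → 1/2310; sum: t=0:+1/1152 = 1/1152; 3j²(2 3 5; -2 -1 3) = Δ·Π!·Σ² = 1/33  (sign +1)
I_A²/I_B² = (2/55)/(1/33) = 6/5

6/5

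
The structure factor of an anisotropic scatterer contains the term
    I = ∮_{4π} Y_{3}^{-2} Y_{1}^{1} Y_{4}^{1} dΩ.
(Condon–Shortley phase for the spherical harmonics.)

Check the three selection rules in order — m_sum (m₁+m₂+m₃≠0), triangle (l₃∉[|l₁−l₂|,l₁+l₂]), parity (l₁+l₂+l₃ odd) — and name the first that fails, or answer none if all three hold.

none

Σmᵢ = 0  ✓
l₃∈[|l₁−l₂|,l₁+l₂]=[2,4], have l₃=4  ✓
Σlᵢ = 8 ⇒ even  ✓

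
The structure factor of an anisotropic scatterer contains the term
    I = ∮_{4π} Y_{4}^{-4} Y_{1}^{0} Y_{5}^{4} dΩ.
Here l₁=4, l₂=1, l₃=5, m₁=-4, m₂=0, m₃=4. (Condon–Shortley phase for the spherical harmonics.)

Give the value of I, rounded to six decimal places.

m-sum 0 ✓  L=10 even ✓  3≤5≤5 ✓
Π(2lᵢ+1) = 9×3×11 = 297
triangle coeff Δ(4,1,5) = 1/495
Σ_t [0,0]: t=0:+1/576 = 1/576
(3j)²=5/99 [(4 1 5; 0 0 0)], sign=-1
Σ_t [0,0]: t=0:+1/40320 = 1/40320
(3j)²=1/55 [(4 1 5; -4 0 4)], sign=-1
⇒ 4πI² = 3/11
I = (+1)√(3/11/(4π)) = 0.14731920

0.147319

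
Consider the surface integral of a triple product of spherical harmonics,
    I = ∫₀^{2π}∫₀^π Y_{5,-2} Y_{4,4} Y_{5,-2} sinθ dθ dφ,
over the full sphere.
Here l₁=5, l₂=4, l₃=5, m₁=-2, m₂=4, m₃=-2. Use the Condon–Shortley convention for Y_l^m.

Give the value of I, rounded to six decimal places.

0.181552

Rules hold: Σm=0, L=14 even, 1≤5≤9.
N = 11·9·11 = 1089
Δ = 4!·6!·4!/15! = 1/3153150
Racah Σ t=0..4: t=0:+1/69120 t=1:−1/1728 t=2:+1/576 t=3:−1/1728 t=4:+1/69120 = 7/11520
⇒ 3j(5 4 5; 0 0 0)² = 2/143, sgn -1
Racah Σ t=4..4: t=4:+1/20736 = 1/20736
⇒ 3j(5 4 5; -2 4 -2)² = 35/1287, sgn -1
4πI² = N·(3j₀)²·(3jₘ)² = 70/169
I = +1·√(0.414201/4π) = 0.18155187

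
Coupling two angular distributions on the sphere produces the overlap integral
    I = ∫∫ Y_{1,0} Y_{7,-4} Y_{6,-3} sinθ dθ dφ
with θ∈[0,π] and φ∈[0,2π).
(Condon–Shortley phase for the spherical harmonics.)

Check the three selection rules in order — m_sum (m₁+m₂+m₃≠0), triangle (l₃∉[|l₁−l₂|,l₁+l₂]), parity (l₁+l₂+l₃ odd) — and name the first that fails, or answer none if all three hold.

m_sum

m₁+m₂+m₃ = 0 − 4 − 3 = -7  ✗
triangle: |1−7|=6 ≤ l₃=6 ≤ 1+7=8
parity: l₁+l₂+l₃ = 14 is even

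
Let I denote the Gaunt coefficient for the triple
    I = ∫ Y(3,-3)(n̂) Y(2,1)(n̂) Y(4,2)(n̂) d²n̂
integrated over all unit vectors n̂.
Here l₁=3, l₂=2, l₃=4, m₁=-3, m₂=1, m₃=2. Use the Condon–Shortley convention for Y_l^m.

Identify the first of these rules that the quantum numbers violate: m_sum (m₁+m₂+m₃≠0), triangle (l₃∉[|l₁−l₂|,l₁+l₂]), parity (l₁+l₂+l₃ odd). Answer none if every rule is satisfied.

parity

azimuthal sum: -3 + 1 + 2 = 0  ✓
1 ≤ 4 ≤ 5 (triangle on l)  ✓
L = 3 + 2 + 4 = 9 (odd)  ✗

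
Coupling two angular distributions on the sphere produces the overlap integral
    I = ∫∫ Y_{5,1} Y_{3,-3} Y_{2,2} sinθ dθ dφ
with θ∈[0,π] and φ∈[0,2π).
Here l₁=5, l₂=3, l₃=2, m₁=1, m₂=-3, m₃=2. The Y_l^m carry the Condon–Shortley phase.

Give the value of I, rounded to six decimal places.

-0.023961

m-sum 0 ✓  L=10 even ✓  2≤2≤8 ✓
Π(2lᵢ+1) = 11×7×5 = 385
triangle coeff Δ(5,3,2) = 1/2310
Σ_t [3,3]: t=3:−1/144 = -1/144
(3j)²=10/231 [(5 3 2; 0 0 0)], sign=-1
Σ_t [0,0]: t=0:+1/17280 = 1/17280
(3j)²=1/2310 [(5 3 2; 1 -3 2)], sign=+1
⇒ 4πI² = 5/693
I = (-1)√(5/693/(4π)) = -0.02396147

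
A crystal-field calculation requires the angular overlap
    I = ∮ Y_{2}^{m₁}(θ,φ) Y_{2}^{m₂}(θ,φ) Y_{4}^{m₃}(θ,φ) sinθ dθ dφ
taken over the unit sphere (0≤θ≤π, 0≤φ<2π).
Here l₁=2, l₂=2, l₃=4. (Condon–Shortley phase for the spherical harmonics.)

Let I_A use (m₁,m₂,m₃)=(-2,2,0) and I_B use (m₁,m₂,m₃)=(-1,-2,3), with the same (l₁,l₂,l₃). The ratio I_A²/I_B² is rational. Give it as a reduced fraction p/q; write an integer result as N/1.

l's match ⇒ only the (l;m) 3-j factors differ between A and B.
A: triangle coeff Δ(2,2,4) = 1/630; Σ_t [0,0]: t=0:+1/576 = 1/576; (3j)²=1/630 [(2 2 4; -2 2 0)], sign=+1
B: triangle coeff Δ(2,2,4) = 1/630; Σ_t [0,0]: t=0:+1/144 = 1/144; (3j)²=1/18 [(2 2 4; -1 -2 3)], sign=-1
I_A²/I_B² = (1/630)/(1/18) = 1/35

1/35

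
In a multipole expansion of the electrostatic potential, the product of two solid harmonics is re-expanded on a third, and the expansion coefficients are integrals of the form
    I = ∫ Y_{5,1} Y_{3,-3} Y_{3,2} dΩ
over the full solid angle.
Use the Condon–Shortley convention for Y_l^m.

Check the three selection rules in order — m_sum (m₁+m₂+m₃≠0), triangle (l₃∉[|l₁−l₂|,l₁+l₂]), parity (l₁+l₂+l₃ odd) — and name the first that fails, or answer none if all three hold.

Σmᵢ = 0  ✓
l₃∈[|l₁−l₂|,l₁+l₂]=[2,8], have l₃=3  ✓
Σlᵢ = 11 ⇒ odd  ✗

parity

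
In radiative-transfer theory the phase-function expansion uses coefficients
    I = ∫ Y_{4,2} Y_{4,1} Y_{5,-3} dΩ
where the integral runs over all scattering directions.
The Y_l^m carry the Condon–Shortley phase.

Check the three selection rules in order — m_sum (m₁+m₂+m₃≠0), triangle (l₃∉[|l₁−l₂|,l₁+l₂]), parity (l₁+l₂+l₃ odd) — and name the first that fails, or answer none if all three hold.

Σmᵢ = 0  ✓
l₃∈[|l₁−l₂|,l₁+l₂]=[0,8], have l₃=5  ✓
Σlᵢ = 13 ⇒ odd  ✗

parity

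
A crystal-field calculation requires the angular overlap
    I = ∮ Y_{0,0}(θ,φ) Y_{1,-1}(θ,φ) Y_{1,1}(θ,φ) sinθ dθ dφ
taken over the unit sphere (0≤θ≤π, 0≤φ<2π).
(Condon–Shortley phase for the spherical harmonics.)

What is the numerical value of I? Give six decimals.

-0.282095

m-sum 0 ✓  L=2 even ✓  1≤1≤1 ✓
Π(2lᵢ+1) = 1×3×3 = 9
triangle coeff Δ(0,1,1) = 1/3
Σ_t [0,0]: t=0:+1/1 = 1/1
(3j)²=1/3 [(0 1 1; 0 0 0)], sign=-1
Σ_t [0,0]: t=0:+1/2 = 1/2
(3j)²=1/3 [(0 1 1; 0 -1 1)], sign=+1
⇒ 4πI² = 1/1
I = (-1)√(1/1/(4π)) = -0.28209479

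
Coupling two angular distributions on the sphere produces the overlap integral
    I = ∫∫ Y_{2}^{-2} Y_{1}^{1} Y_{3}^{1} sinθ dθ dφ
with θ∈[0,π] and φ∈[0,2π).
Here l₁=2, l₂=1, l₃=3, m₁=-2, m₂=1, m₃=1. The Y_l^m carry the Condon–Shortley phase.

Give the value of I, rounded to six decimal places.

-0.082589

Checks pass: Σm=0; 6 even; l₃=3∈[1,3].
(2·2+1)(2·1+1)(2·3+1) = 105
Δ: 0! 4! 2! / 7! → 1/105
sum: t=0:+1/4 = 1/4
3j²(2 1 3; 0 0 0) = Δ·Π!·Σ² = 3/35  (sign -1)
sum: t=0:+1/48 = 1/48
3j²(2 1 3; -2 1 1) = Δ·Π!·Σ² = 1/105  (sign +1)
combine: 4πI² = 105·3/35·1/105 = 3/35
take √, sign -1: I = -0.08258890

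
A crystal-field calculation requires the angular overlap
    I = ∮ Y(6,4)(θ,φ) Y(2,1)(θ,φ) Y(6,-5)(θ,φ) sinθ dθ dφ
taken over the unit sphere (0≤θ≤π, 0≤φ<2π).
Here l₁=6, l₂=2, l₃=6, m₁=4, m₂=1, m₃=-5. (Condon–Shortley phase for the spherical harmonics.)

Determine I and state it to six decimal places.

-0.197649

m-sum 0 ✓  L=14 even ✓  4≤6≤8 ✓
Π(2lᵢ+1) = 13×5×13 = 845
triangle coeff Δ(6,2,6) = 1/90090
Σ_t [0,2]: t=0:+1/69120 t=1:−1/14400 t=2:+1/69120 = -7/172800
(3j)²=14/715 [(6 2 6; 0 0 0)], sign=-1
Σ_t [1,2]: t=1:−1/725760 t=2:+1/7257600 = -1/806400
(3j)²=27/910 [(6 2 6; 4 1 -5)], sign=+1
⇒ 4πI² = 27/55
I = (-1)√(27/55/(4π)) = -0.19764945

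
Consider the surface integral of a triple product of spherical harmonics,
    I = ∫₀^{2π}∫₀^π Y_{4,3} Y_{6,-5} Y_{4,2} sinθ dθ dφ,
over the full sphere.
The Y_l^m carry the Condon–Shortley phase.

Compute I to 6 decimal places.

Checks pass: Σm=0; 14 even; l₃=4∈[2,10].
(2·4+1)(2·6+1)(2·4+1) = 1053
Δ: 6! 2! 6! / 15! → 1/1261260
sum: t=2:+1/4608 t=3:−1/1296 t=4:+1/4608 = -7/20736
3j²(4 6 4; 0 0 0) = Δ·Π!·Σ² = 20/1287  (sign -1)
sum: t=0:+1/86400 t=1:−1/172800 = 1/172800
3j²(4 6 4; 3 -5 2) = Δ·Π!·Σ² = 1/130  (sign +1)
combine: 4πI² = 1053·20/1287·1/130 = 18/143
take √, sign -1: I = -0.10008369

-0.100084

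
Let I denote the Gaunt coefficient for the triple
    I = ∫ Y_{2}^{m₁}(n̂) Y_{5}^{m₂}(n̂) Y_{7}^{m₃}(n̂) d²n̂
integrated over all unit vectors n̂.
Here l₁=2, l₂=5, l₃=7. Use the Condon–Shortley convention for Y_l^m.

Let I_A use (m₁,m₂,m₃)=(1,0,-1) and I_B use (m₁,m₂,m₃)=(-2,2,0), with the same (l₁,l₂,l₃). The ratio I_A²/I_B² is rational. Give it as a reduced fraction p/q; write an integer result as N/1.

Same 2,5,7: normalisation and zero-m 3j drop out of the ratio.
A: Δ: 0! 4! 10! / 15! → 1/15015; sum: t=0:+1/86400 = 1/86400; 3j²(2 5 7; 1 0 -1) = Δ·Π!·Σ² = 16/715  (sign +1)
B: Δ: 0! 4! 10! / 15! → 1/15015; sum: t=0:+1/725760 = 1/725760; 3j²(2 5 7; -2 2 0) = Δ·Π!·Σ² = 1/429  (sign -1)
I_A²/I_B² = (16/715)/(1/429) = 48/5

48/5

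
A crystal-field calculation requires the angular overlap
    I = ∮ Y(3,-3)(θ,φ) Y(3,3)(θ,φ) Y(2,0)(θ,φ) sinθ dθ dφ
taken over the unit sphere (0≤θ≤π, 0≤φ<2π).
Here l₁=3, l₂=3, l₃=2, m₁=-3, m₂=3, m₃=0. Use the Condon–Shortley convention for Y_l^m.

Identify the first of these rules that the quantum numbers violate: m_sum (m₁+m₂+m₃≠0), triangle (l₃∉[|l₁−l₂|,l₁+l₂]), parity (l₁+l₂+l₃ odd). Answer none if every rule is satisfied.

azimuthal sum: -3 + 3 + 0 = 0  ✓
0 ≤ 2 ≤ 6 (triangle on l)  ✓
L = 3 + 3 + 2 = 8 (even)  ✓

none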